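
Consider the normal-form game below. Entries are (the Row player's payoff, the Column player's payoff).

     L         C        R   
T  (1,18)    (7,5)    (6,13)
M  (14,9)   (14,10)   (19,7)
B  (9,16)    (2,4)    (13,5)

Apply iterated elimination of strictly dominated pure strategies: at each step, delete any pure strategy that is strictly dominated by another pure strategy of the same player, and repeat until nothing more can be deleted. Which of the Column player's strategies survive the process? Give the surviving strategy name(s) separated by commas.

C

For the Row player, M strictly dominates T on the remaining columns (L: 14>1, C: 14>7, R: 19>6); eliminate T.
The Row player's strategy B is strictly dominated by M (L: 14>9, C: 14>2, R: 19>13) and is removed.
For the Column player, C strictly dominates L on the remaining rows (M: 10>9); eliminate L.
The Column player's strategy R is strictly dominated by C (M: 10>7) and is removed.
Among the remaining strategies, none is strictly dominated by another pure strategy of the same player, so the elimination stops.
Surviving strategies — the Row player: {M}; the Column player: {C}.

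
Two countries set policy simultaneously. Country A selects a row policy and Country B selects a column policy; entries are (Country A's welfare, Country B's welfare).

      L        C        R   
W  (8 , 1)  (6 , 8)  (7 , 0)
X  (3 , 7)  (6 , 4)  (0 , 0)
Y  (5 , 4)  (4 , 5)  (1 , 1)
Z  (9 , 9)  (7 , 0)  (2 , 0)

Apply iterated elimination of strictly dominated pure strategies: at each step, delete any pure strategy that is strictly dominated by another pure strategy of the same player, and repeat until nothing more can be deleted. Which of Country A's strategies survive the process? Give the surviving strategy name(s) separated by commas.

Z

For Country A, Z strictly dominates X on the remaining columns (L: 9>3, C: 7>6, R: 2>0); eliminate X.
Row Y is eliminated: W beats it against every remaining column (L: 8>5, C: 6>4, R: 7>1).
Country B's strategy R is strictly dominated by L (W: 1>0, Z: 9>0) and is removed.
For Country A, Z strictly dominates W on the remaining columns (L: 9>8, C: 7>6); eliminate W.
For Country B, L strictly dominates C on the remaining rows (Z: 9>0); eliminate C.
Among the remaining strategies, none is strictly dominated by another pure strategy of the same player, so the elimination stops.
Surviving strategies — Country A: {Z}; Country B: {L}.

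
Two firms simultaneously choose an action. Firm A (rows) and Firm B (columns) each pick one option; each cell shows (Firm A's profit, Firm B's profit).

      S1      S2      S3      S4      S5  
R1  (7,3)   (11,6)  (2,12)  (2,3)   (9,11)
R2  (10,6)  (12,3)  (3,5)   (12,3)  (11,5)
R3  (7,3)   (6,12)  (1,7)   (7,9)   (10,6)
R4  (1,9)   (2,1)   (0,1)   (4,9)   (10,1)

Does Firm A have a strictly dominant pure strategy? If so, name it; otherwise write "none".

R2 vs R1: S1: 10>7, S2: 12>11, S3: 3>2, S4: 12>2, S5: 11>9.
R2 vs R3: S1: 10>7, S2: 12>6, S3: 3>1, S4: 12>7, S5: 11>10.
R2 vs R4: S1: 10>1, S2: 12>2, S3: 3>0, S4: 12>4, S5: 11>10.
R2 strictly beats every other strategy against every opponent action, so it is strictly dominant.

R2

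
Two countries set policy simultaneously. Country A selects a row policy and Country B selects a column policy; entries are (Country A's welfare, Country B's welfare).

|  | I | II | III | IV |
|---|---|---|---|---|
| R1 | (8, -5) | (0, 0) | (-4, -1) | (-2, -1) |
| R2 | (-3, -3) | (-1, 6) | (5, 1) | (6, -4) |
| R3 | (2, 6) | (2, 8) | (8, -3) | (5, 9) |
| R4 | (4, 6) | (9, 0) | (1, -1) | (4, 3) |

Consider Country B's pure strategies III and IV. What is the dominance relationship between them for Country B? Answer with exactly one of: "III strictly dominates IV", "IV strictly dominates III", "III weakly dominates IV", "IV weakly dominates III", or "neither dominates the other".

neither dominates the other

III's payoffs vs IV's, by Country A's action — R1: -1=-1, R2: 1>-4, R3: -3<9, R4: -1<3.
III does better at R2 but worse at R3, R4; neither strategy dominates the other.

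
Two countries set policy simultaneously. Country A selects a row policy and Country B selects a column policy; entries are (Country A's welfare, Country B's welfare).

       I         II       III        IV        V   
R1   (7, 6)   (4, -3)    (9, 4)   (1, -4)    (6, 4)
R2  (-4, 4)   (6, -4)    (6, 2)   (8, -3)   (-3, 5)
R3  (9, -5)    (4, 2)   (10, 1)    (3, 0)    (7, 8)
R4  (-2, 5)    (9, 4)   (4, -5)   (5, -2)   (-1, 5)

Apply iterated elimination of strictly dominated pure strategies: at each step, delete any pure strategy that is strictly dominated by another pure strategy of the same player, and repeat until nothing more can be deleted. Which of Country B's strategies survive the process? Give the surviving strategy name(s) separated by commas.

Column II is eliminated: V beats it against every remaining row (R1: 4>-3, R2: 5>-4, R3: 8>2, R4: 5>4).
For Country A, R3 strictly dominates R1 on the remaining columns (I: 9>7, III: 10>9, IV: 3>1, V: 7>6); eliminate R1.
For Country B, V strictly dominates III on the remaining rows (R2: 5>2, R3: 8>1, R4: 5>-5); eliminate III.
Column IV is eliminated: V beats it against every remaining row (R2: 5>-3, R3: 8>0, R4: 5>-2).
Country A's strategy R2 is strictly dominated by R3 (I: 9>-4, V: 7>-3) and is removed.
Country A's strategy R4 is strictly dominated by R3 (I: 9>-2, V: 7>-1) and is removed.
Column I is eliminated: V beats it against every remaining row (R3: 8>-5).
Among the remaining strategies, none is strictly dominated by another pure strategy of the same player, so the elimination stops.
Surviving strategies — Country A: {R3}; Country B: {V}.

V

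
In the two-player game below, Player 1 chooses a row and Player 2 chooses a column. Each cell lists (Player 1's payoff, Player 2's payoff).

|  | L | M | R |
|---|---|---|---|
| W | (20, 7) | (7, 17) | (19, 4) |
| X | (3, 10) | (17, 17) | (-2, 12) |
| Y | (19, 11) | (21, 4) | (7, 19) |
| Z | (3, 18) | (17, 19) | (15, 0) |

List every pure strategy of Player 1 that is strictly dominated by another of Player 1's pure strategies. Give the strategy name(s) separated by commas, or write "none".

X

Nothing dominates W: X at L (20>3); Y at L (20>19); Z at L (20>3).
X is strictly dominated by Y (L: 19>3, M: 21>17, R: 7>-2).
Nothing dominates Y: W at M (21>7); X at L (19>3); Z at L (19>3).
Nothing dominates Z: W at M (17>7); X at L (3=3); Y at R (15>7).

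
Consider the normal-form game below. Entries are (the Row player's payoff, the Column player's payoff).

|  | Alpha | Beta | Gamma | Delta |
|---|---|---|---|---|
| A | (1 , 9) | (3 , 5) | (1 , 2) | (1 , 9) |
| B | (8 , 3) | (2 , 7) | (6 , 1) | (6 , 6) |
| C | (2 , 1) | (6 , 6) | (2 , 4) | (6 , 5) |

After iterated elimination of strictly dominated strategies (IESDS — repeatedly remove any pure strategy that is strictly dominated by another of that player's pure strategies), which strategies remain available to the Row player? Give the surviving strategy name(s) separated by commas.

C

Row A is eliminated: C beats it against every remaining column (Alpha: 2>1, Beta: 6>3, Gamma: 2>1, Delta: 6>1).
The Column player's strategy Alpha is strictly dominated by Beta (B: 7>3, C: 6>1) and is removed.
Column Gamma is eliminated: Beta beats it against every remaining row (B: 7>1, C: 6>4).
The Column player's strategy Delta is strictly dominated by Beta (B: 7>6, C: 6>5) and is removed.
For the Row player, C strictly dominates B on the remaining columns (Beta: 6>2); eliminate B.
Among the remaining strategies, none is strictly dominated by another pure strategy of the same player, so the elimination stops.
Surviving strategies — the Row player: {C}; the Column player: {Beta}.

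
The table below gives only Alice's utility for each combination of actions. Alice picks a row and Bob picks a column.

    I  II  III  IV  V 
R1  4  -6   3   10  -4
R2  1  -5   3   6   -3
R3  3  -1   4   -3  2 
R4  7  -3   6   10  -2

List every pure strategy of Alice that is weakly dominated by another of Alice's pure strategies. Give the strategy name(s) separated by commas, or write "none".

R1 is weakly dominated by R4 (I: 7>4, II: -3>-6, III: 6>3, IV: 10=10, V: -2>-4).
R2: dominated, since R4 does at least as well everywhere (I: 7>1, II: -3>-5, III: 6>3, IV: 10>6, V: -2>-3).
R3: no other strategy beats it everywhere (R1 at II (-1>-6); R2 at I (3>1); R4 at II (-1>-3)).
Nothing dominates R4: R1 at I (7>4); R2 at I (7>1); R3 at I (7>3).

R1, R2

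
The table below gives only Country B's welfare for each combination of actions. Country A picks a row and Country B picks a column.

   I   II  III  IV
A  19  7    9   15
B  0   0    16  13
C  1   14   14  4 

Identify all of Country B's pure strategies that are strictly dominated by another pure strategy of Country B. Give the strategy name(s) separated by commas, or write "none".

I: no other strategy beats it everywhere (II at A (19>7); III at A (19>9); IV at A (19>15)).
Nothing dominates II: I at B (0=0); III at C (14=14); IV at C (14>4).
III: no other strategy beats it everywhere (I at B (16>0); II at A (9>7); IV at B (16>13)).
IV is not dominated — it holds its own against I at B (13>0); II at A (15>7); III at A (15>9).

none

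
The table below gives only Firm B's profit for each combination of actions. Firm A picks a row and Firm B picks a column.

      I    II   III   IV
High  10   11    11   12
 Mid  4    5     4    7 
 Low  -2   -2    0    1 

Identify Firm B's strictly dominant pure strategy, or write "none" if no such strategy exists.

IV vs I: High: 12>10, Mid: 7>4, Low: 1>-2.
IV vs II: High: 12>11, Mid: 7>5, Low: 1>-2.
IV vs III: High: 12>11, Mid: 7>4, Low: 1>0.
IV strictly beats every other strategy against every opponent action, so it is strictly dominant.

IV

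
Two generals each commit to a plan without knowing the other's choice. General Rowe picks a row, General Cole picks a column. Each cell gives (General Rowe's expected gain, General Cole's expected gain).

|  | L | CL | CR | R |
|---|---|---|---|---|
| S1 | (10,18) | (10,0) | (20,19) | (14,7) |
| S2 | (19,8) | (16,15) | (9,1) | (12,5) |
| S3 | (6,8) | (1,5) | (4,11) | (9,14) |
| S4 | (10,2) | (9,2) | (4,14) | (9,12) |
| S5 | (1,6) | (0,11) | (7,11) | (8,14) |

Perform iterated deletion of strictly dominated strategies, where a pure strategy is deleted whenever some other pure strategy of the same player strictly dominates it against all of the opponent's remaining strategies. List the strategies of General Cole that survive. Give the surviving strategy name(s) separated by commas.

Row S3 is eliminated: S1 beats it against every remaining column (L: 10>6, CL: 10>1, CR: 20>4, R: 14>9).
General Rowe's strategy S4 is strictly dominated by S2 (L: 19>10, CL: 16>9, CR: 9>4, R: 12>9) and is removed.
General Rowe's strategy S5 is strictly dominated by S1 (L: 10>1, CL: 10>0, CR: 20>7, R: 14>8) and is removed.
Column R is eliminated: L beats it against every remaining row (S1: 18>7, S2: 8>5).
Among the remaining strategies, none is strictly dominated by another pure strategy of the same player, so the elimination stops.
Surviving strategies — General Rowe: {S1, S2}; General Cole: {L, CL, CR}.

L, CL, CR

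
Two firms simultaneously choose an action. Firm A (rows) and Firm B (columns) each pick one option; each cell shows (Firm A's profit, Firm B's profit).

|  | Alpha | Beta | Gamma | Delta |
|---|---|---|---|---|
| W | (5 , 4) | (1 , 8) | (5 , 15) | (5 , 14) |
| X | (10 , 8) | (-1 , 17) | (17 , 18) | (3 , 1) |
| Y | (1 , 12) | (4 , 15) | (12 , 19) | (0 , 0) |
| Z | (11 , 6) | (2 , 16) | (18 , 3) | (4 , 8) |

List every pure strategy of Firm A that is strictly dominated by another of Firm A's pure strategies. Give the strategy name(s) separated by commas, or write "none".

X

Nothing dominates W: X at Beta (1>-1); Y at Alpha (5>1); Z at Delta (5>4).
X is strictly dominated by Z (Alpha: 11>10, Beta: 2>-1, Gamma: 18>17, Delta: 4>3).
Y is not dominated — it holds its own against W at Beta (4>1); X at Beta (4>-1); Z at Beta (4>2).
Z is not dominated — it holds its own against W at Alpha (11>5); X at Alpha (11>10); Y at Alpha (11>1).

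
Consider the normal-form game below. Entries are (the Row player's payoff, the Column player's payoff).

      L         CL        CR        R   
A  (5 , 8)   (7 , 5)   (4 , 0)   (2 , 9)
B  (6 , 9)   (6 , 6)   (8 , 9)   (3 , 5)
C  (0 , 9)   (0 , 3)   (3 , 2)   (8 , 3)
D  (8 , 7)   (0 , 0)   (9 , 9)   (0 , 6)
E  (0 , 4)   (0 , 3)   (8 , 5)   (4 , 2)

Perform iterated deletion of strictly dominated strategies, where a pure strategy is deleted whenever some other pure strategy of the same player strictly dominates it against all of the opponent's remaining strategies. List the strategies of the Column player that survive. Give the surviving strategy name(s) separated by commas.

For the Column player, L strictly dominates CL on the remaining rows (A: 8>5, B: 9>6, C: 9>3, D: 7>0, E: 4>3); eliminate CL.
For the Row player, B strictly dominates A on the remaining columns (L: 6>5, CR: 8>4, R: 3>2); eliminate A.
For the Column player, L strictly dominates R on the remaining rows (B: 9>5, C: 9>3, D: 7>6, E: 4>2); eliminate R.
For the Row player, D strictly dominates B on the remaining columns (L: 8>6, CR: 9>8); eliminate B.
For the Row player, D strictly dominates C on the remaining columns (L: 8>0, CR: 9>3); eliminate C.
The Row player's strategy E is strictly dominated by D (L: 8>0, CR: 9>8) and is removed.
For the Column player, CR strictly dominates L on the remaining rows (D: 9>7); eliminate L.
Among the remaining strategies, none is strictly dominated by another pure strategy of the same player, so the elimination stops.
Surviving strategies — the Row player: {D}; the Column player: {CR}.

CR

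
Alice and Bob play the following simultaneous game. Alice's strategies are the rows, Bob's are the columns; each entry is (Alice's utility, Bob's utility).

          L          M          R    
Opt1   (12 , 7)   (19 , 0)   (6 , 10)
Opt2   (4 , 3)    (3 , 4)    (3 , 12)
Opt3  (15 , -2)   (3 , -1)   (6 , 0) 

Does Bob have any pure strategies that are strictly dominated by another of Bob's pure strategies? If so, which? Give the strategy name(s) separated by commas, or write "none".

L: dominated, since R does at least as well everywhere (Opt1: 10>7, Opt2: 12>3, Opt3: 0>-2).
R strictly dominates M — Opt1: 10>0, Opt2: 12>4, Opt3: 0>-1.
Nothing dominates R: L at Opt1 (10>7); M at Opt1 (10>0).

L, M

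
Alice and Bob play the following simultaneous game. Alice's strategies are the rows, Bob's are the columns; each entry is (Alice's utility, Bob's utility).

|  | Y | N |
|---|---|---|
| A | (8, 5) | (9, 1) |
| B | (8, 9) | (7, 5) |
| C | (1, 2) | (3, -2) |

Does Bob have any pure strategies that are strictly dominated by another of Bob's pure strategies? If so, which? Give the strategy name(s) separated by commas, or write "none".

N

Y is not dominated — it holds its own against N at A (5>1).
Y strictly dominates N — A: 5>1, B: 9>5, C: 2>-2.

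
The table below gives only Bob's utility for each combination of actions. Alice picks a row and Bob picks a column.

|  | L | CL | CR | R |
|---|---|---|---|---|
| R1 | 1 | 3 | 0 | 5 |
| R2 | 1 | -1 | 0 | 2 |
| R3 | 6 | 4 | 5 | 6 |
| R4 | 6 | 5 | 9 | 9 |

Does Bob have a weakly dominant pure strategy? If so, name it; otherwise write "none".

R vs L: R1: 5>1, R2: 2>1, R3: 6=6, R4: 9>6.
R vs CL: R1: 5>3, R2: 2>-1, R3: 6>4, R4: 9>5.
R vs CR: R1: 5>0, R2: 2>0, R3: 6>5, R4: 9=9.
R is at least as good as every other strategy against every opponent action, so it is weakly dominant.

R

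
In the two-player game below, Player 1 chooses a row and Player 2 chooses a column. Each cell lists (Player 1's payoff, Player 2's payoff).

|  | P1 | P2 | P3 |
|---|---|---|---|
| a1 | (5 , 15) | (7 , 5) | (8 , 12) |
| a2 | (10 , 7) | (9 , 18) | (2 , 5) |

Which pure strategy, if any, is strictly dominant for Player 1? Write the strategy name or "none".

none

a1 fails to dominate a2 at P1 (5<10).
a2 fails to dominate a1 at P3 (2<8).
No single strategy dominates all the others.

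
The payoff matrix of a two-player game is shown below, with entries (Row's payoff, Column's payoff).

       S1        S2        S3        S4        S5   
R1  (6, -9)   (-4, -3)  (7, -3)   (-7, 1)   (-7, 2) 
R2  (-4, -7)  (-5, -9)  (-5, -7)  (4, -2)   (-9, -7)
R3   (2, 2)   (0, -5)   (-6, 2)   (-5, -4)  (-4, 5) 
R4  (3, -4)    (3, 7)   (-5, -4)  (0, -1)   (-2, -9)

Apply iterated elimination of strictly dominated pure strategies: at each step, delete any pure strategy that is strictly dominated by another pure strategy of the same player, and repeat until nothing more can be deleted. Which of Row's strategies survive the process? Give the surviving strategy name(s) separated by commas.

For Row, R4 strictly dominates R3 on the remaining columns (S1: 3>2, S2: 3>0, S3: -5>-6, S4: 0>-5, S5: -2>-4); eliminate R3.
For Column, S4 strictly dominates S1 on the remaining rows (R1: 1>-9, R2: -2>-7, R4: -1>-4); eliminate S1.
Column's strategy S3 is strictly dominated by S4 (R1: 1>-3, R2: -2>-7, R4: -1>-4) and is removed.
For Row, R4 strictly dominates R1 on the remaining columns (S2: 3>-4, S4: 0>-7, S5: -2>-7); eliminate R1.
For Column, S4 strictly dominates S5 on the remaining rows (R2: -2>-7, R4: -1>-9); eliminate S5.
Among the remaining strategies, none is strictly dominated by another pure strategy of the same player, so the elimination stops.
Surviving strategies — Row: {R2, R4}; Column: {S2, S4}.

R2, R4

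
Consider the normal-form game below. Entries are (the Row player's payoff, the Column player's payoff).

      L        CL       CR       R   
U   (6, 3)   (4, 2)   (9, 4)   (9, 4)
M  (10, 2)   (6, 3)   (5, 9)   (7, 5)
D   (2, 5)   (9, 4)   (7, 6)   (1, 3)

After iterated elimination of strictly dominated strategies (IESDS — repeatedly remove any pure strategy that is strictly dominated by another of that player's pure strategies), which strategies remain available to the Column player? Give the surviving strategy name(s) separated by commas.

Column L is eliminated: CR beats it against every remaining row (U: 4>3, M: 9>2, D: 6>5).
Column CL is eliminated: CR beats it against every remaining row (U: 4>2, M: 9>3, D: 6>4).
For the Row player, U strictly dominates M on the remaining columns (CR: 9>5, R: 9>7); eliminate M.
The Row player's strategy D is strictly dominated by U (CR: 9>7, R: 9>1) and is removed.
Among the remaining strategies, none is strictly dominated by another pure strategy of the same player, so the elimination stops.
Surviving strategies — the Row player: {U}; the Column player: {CR, R}.

CR, R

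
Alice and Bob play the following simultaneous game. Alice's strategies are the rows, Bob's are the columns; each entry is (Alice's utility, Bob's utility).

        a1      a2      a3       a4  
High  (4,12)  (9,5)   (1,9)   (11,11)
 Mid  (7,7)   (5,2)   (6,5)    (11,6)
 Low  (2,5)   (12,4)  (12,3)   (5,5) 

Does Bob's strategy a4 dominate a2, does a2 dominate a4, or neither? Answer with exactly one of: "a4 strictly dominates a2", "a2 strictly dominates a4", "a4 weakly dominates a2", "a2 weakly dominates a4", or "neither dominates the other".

a4 strictly dominates a2

Compare a4 to a2 across each choice by Alice: High: 11>5, Mid: 6>2, Low: 5>4.
a4 gives a strictly higher payoff against each choice by Alice, so a4 strictly dominates a2.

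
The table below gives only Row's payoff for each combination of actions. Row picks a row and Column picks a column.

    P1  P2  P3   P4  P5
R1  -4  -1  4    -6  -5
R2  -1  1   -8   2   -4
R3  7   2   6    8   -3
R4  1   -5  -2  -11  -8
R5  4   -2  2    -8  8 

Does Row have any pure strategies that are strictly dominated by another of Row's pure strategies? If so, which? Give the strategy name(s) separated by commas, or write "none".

R1: dominated, since R3 does at least as well everywhere (P1: 7>-4, P2: 2>-1, P3: 6>4, P4: 8>-6, P5: -3>-5).
R2 is strictly dominated by R3 (P1: 7>-1, P2: 2>1, P3: 6>-8, P4: 8>2, P5: -3>-4).
Nothing dominates R3: R1 at P1 (7>-4); R2 at P1 (7>-1); R4 at P1 (7>1); R5 at P1 (7>4).
R4: dominated, since R3 does at least as well everywhere (P1: 7>1, P2: 2>-5, P3: 6>-2, P4: 8>-11, P5: -3>-8).
R5 is not dominated — it holds its own against R1 at P1 (4>-4); R2 at P1 (4>-1); R3 at P5 (8>-3); R4 at P1 (4>1).

R1, R2, R4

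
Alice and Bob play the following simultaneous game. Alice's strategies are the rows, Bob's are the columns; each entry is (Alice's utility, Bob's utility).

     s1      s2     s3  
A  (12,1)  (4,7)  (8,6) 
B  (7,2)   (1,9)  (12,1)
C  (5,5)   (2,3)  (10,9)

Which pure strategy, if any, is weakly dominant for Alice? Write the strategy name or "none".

A fails to dominate B at s3 (8<12).
B fails to dominate A at s1 (7<12).
C fails to dominate A at s1 (5<12).
No single strategy dominates all the others.

none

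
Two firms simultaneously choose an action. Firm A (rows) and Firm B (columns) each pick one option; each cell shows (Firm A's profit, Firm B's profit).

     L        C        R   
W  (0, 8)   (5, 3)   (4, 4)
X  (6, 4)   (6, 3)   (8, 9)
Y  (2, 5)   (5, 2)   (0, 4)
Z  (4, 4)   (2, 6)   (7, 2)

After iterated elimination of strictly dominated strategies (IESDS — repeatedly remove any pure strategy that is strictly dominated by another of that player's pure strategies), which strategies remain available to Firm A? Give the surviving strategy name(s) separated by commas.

For Firm A, X strictly dominates W on the remaining columns (L: 6>0, C: 6>5, R: 8>4); eliminate W.
Firm A's strategy Y is strictly dominated by X (L: 6>2, C: 6>5, R: 8>0) and is removed.
For Firm A, X strictly dominates Z on the remaining columns (L: 6>4, C: 6>2, R: 8>7); eliminate Z.
For Firm B, R strictly dominates L on the remaining rows (X: 9>4); eliminate L.
Firm B's strategy C is strictly dominated by R (X: 9>3) and is removed.
Among the remaining strategies, none is strictly dominated by another pure strategy of the same player, so the elimination stops.
Surviving strategies — Firm A: {X}; Firm B: {R}.

X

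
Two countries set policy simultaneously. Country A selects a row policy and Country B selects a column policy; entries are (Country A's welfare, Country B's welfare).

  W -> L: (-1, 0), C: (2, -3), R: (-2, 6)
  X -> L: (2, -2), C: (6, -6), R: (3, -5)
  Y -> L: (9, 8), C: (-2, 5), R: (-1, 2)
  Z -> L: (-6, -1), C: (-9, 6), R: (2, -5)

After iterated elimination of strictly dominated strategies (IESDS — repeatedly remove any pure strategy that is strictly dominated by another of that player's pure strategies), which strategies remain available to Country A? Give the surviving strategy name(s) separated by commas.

For Country A, X strictly dominates W on the remaining columns (L: 2>-1, C: 6>2, R: 3>-2); eliminate W.
Country A's strategy Z is strictly dominated by X (L: 2>-6, C: 6>-9, R: 3>2) and is removed.
For Country B, L strictly dominates C on the remaining rows (X: -2>-6, Y: 8>5); eliminate C.
Column R is eliminated: L beats it against every remaining row (X: -2>-5, Y: 8>2).
Country A's strategy X is strictly dominated by Y (L: 9>2) and is removed.
Among the remaining strategies, none is strictly dominated by another pure strategy of the same player, so the elimination stops.
Surviving strategies — Country A: {Y}; Country B: {L}.

Y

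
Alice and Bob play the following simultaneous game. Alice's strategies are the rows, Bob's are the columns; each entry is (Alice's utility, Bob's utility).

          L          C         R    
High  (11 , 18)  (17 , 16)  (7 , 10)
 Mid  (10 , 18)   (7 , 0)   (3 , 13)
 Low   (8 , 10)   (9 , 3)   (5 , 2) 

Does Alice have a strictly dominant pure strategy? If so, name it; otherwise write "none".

High vs Mid: L: 11>10, C: 17>7, R: 7>3.
High vs Low: L: 11>8, C: 17>9, R: 7>5.
High strictly beats every other strategy against every opponent action, so it is strictly dominant.

High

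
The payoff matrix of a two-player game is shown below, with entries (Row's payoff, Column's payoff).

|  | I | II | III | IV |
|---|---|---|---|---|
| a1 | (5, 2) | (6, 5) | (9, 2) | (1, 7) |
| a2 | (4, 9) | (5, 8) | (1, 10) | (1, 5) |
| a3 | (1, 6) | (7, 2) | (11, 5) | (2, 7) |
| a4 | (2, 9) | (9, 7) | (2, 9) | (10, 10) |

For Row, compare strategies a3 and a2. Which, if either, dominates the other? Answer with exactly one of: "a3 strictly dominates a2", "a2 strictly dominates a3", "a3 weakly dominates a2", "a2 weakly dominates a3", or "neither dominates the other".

neither dominates the other

a3's payoffs vs a2's, by Column's action — I: 1<4, II: 7>5, III: 11>1, IV: 2>1.
a3 does better at II, III, IV but worse at I; neither strategy dominates the other.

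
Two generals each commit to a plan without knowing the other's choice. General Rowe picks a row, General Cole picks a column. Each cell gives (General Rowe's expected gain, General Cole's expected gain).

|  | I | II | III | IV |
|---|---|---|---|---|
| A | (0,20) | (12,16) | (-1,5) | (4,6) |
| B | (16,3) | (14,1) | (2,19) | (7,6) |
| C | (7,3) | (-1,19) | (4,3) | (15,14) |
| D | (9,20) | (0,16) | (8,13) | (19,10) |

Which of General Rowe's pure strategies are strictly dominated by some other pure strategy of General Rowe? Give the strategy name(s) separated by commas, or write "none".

A is strictly dominated by B (I: 16>0, II: 14>12, III: 2>-1, IV: 7>4).
Nothing dominates B: A at I (16>0); C at I (16>7); D at I (16>9).
C is strictly dominated by D (I: 9>7, II: 0>-1, III: 8>4, IV: 19>15).
Nothing dominates D: A at I (9>0); B at III (8>2); C at I (9>7).

A, C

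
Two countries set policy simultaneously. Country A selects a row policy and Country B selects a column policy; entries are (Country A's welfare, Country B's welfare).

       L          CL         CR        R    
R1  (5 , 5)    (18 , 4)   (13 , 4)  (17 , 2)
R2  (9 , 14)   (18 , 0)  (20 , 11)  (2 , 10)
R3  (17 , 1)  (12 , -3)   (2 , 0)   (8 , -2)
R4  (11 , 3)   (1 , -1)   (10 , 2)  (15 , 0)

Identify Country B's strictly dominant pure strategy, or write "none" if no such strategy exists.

L vs CL: R1: 5>4, R2: 14>0, R3: 1>-3, R4: 3>-1.
L vs CR: R1: 5>4, R2: 14>11, R3: 1>0, R4: 3>2.
L vs R: R1: 5>2, R2: 14>10, R3: 1>-2, R4: 3>0.
L strictly beats every other strategy against every opponent action, so it is strictly dominant.

L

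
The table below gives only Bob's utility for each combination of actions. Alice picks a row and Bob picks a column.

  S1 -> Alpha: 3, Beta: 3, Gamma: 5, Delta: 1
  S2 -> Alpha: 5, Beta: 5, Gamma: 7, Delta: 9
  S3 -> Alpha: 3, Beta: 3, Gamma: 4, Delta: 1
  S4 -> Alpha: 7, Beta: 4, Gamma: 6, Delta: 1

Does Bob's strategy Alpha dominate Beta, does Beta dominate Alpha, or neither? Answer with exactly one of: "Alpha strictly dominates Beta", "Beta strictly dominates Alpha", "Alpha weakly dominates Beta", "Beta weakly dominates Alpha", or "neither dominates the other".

Compare Alpha to Beta across each opponent action: S1: 3=3, S2: 5=5, S3: 3=3, S4: 7>4.
Alpha is at least as good everywhere and strictly better somewhere (tied only at S1, S2, S3), so Alpha weakly but not strictly dominates Beta.

Alpha weakly dominates Beta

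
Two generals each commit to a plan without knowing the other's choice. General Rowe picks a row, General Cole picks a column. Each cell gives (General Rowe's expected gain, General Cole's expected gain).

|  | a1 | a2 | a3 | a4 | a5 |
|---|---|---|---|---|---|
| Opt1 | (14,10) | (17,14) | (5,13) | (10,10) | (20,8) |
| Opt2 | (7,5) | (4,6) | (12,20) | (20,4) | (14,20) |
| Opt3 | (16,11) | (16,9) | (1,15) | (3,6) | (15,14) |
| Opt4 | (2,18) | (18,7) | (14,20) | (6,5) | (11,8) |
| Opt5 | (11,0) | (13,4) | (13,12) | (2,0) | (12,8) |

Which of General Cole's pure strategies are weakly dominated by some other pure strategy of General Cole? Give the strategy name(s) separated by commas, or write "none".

a1 is weakly dominated by a3 (Opt1: 13>10, Opt2: 20>5, Opt3: 15>11, Opt4: 20>18, Opt5: 12>0).
a2 is not dominated — it holds its own against a1 at Opt1 (14>10); a3 at Opt1 (14>13); a4 at Opt1 (14>10); a5 at Opt1 (14>8).
a3: no other strategy beats it everywhere (a1 at Opt1 (13>10); a2 at Opt2 (20>6); a4 at Opt1 (13>10); a5 at Opt1 (13>8)).
a4 is weakly dominated by a1 (Opt1: 10=10, Opt2: 5>4, Opt3: 11>6, Opt4: 18>5, Opt5: 0=0).
a5: dominated, since a3 does at least as well everywhere (Opt1: 13>8, Opt2: 20=20, Opt3: 15>14, Opt4: 20>8, Opt5: 12>8).

a1, a4, a5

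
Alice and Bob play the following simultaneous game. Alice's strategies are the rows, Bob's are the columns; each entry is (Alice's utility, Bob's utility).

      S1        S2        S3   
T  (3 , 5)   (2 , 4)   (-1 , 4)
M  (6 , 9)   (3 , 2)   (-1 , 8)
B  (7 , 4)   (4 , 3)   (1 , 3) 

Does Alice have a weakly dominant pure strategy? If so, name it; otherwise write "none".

B vs T: S1: 7>3, S2: 4>2, S3: 1>-1.
B vs M: S1: 7>6, S2: 4>3, S3: 1>-1.
B is at least as good as every other strategy against every opponent action, so it is weakly dominant.

B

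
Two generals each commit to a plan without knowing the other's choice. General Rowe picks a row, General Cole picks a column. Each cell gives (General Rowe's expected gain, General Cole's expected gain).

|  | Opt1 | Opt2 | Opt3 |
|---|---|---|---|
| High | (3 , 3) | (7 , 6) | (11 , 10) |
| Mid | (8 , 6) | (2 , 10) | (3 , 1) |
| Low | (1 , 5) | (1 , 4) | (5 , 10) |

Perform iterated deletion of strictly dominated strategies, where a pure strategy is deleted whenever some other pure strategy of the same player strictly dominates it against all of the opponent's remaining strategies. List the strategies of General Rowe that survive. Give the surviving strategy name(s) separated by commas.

High

General Rowe's strategy Low is strictly dominated by High (Opt1: 3>1, Opt2: 7>1, Opt3: 11>5) and is removed.
Column Opt1 is eliminated: Opt2 beats it against every remaining row (High: 6>3, Mid: 10>6).
Row Mid is eliminated: High beats it against every remaining column (Opt2: 7>2, Opt3: 11>3).
Column Opt2 is eliminated: Opt3 beats it against every remaining row (High: 10>6).
Among the remaining strategies, none is strictly dominated by another pure strategy of the same player, so the elimination stops.
Surviving strategies — General Rowe: {High}; General Cole: {Opt3}.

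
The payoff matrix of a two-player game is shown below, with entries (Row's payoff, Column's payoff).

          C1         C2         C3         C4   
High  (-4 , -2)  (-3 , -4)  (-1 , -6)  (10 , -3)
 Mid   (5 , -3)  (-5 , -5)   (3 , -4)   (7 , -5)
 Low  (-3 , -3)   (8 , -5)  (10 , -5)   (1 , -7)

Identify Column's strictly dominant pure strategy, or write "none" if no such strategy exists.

C1 vs C2: High: -2>-4, Mid: -3>-5, Low: -3>-5.
C1 vs C3: High: -2>-6, Mid: -3>-4, Low: -3>-5.
C1 vs C4: High: -2>-3, Mid: -3>-5, Low: -3>-7.
C1 strictly beats every other strategy against every opponent action, so it is strictly dominant.

C1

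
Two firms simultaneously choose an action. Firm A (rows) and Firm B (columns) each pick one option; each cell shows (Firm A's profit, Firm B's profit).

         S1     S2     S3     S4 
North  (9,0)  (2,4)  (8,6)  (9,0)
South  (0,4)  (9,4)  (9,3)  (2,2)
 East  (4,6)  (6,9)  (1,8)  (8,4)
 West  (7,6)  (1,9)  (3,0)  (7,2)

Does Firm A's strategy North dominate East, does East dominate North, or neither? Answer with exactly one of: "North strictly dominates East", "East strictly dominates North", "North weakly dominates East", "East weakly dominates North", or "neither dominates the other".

neither dominates the other

North's payoffs vs East's, by Firm B's action — S1: 9>4, S2: 2<6, S3: 8>1, S4: 9>8.
North does better at S1, S3, S4 but worse at S2; neither strategy dominates the other.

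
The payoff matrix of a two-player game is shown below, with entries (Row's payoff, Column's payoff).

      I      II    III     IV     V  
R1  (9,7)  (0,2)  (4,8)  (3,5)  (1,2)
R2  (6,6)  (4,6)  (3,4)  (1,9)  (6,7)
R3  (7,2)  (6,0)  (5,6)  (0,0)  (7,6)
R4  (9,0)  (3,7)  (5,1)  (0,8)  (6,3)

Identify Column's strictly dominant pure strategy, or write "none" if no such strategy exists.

none

I fails to dominate II at R2 (6=6).
II fails to dominate I at R1 (2<7).
III fails to dominate I at R2 (4<6).
IV fails to dominate I at R1 (5<7).
V fails to dominate I at R1 (2<7).
No single strategy dominates all the others.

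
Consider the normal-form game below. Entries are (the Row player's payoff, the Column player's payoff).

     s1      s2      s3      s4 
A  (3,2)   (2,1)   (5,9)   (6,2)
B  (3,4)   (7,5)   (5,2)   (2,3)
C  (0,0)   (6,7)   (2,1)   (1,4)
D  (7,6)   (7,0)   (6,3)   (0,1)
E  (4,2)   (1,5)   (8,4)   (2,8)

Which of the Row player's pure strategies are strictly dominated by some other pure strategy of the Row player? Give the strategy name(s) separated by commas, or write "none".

Nothing dominates A: B at s1 (3=3); C at s1 (3>0); D at s4 (6>0); E at s2 (2>1).
B: no other strategy beats it everywhere (A at s1 (3=3); C at s1 (3>0); D at s2 (7=7); E at s2 (7>1)).
C is strictly dominated by B (s1: 3>0, s2: 7>6, s3: 5>2, s4: 2>1).
D: no other strategy beats it everywhere (A at s1 (7>3); B at s1 (7>3); C at s1 (7>0); E at s1 (7>4)).
Nothing dominates E: A at s1 (4>3); B at s1 (4>3); C at s1 (4>0); D at s3 (8>6).

C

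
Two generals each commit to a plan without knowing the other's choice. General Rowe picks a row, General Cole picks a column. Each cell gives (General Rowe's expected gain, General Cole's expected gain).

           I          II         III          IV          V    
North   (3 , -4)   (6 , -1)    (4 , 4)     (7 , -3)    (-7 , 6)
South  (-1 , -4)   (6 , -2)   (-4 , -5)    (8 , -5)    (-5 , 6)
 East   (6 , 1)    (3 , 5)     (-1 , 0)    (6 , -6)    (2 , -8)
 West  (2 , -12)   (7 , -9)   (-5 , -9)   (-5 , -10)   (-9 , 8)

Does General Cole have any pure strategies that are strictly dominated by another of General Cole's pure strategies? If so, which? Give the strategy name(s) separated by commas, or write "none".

I is strictly dominated by II (North: -1>-4, South: -2>-4, East: 5>1, West: -9>-12).
II is not dominated — it holds its own against I at North (-1>-4); III at South (-2>-5); IV at North (-1>-3); V at East (5>-8).
III: no other strategy beats it everywhere (I at North (4>-4); II at North (4>-1); IV at North (4>-3); V at East (0>-8)).
IV: dominated, since II does at least as well everywhere (North: -1>-3, South: -2>-5, East: 5>-6, West: -9>-10).
Nothing dominates V: I at North (6>-4); II at North (6>-1); III at North (6>4); IV at North (6>-3).

I, IV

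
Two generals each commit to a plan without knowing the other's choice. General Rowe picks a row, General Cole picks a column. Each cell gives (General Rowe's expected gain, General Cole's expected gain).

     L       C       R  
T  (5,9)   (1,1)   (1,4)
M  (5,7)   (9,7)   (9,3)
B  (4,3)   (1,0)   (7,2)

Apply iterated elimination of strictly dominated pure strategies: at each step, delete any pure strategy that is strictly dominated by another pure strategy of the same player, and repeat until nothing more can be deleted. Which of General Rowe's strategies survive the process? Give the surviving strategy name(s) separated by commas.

T, M

General Rowe's strategy B is strictly dominated by M (L: 5>4, C: 9>1, R: 9>7) and is removed.
For General Cole, L strictly dominates R on the remaining rows (T: 9>4, M: 7>3); eliminate R.
Among the remaining strategies, none is strictly dominated by another pure strategy of the same player, so the elimination stops.
Surviving strategies — General Rowe: {T, M}; General Cole: {L, C}.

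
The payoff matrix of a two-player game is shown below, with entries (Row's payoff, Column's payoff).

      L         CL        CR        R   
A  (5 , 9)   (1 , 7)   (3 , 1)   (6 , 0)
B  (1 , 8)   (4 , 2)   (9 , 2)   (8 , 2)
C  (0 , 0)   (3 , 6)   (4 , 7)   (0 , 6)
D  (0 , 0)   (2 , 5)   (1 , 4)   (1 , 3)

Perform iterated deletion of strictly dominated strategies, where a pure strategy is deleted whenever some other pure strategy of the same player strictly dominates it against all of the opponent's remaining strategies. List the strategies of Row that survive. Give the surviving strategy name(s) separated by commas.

For Row, B strictly dominates C on the remaining columns (L: 1>0, CL: 4>3, CR: 9>4, R: 8>0); eliminate C.
Row's strategy D is strictly dominated by B (L: 1>0, CL: 4>2, CR: 9>1, R: 8>1) and is removed.
For Column, L strictly dominates CL on the remaining rows (A: 9>7, B: 8>2); eliminate CL.
Column CR is eliminated: L beats it against every remaining row (A: 9>1, B: 8>2).
Column R is eliminated: L beats it against every remaining row (A: 9>0, B: 8>2).
Row's strategy B is strictly dominated by A (L: 5>1) and is removed.
Among the remaining strategies, none is strictly dominated by another pure strategy of the same player, so the elimination stops.
Surviving strategies — Row: {A}; Column: {L}.

A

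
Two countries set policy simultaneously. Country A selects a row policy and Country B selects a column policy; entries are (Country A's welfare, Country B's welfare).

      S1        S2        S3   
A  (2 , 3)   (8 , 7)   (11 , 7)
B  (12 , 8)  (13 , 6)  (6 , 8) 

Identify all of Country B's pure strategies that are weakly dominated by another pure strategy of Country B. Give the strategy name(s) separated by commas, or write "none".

S1, S2

S1: dominated, since S3 does at least as well everywhere (A: 7>3, B: 8=8).
S2 is weakly dominated by S3 (A: 7=7, B: 8>6).
S3: no other strategy beats it everywhere (S1 at A (7>3); S2 at B (8>6)).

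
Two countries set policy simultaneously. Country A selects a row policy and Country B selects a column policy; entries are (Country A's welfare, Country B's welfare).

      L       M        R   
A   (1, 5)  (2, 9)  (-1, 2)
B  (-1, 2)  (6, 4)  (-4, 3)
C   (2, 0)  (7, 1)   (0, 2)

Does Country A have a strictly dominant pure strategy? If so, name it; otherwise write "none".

C

C vs A: L: 2>1, M: 7>2, R: 0>-1.
C vs B: L: 2>-1, M: 7>6, R: 0>-4.
C strictly beats every other strategy against every opponent action, so it is strictly dominant.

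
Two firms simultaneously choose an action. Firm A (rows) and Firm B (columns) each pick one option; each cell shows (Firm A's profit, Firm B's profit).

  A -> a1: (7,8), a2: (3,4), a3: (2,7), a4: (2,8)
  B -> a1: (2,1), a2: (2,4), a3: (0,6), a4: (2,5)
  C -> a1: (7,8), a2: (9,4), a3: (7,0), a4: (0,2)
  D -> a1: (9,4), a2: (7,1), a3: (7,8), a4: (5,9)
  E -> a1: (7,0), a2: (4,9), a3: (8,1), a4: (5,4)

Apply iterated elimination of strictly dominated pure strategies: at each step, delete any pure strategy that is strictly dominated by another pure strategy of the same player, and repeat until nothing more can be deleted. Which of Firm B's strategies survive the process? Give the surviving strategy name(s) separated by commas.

Row A is eliminated: D beats it against every remaining column (a1: 9>7, a2: 7>3, a3: 7>2, a4: 5>2).
Row B is eliminated: D beats it against every remaining column (a1: 9>2, a2: 7>2, a3: 7>0, a4: 5>2).
For Firm B, a4 strictly dominates a3 on the remaining rows (C: 2>0, D: 9>8, E: 4>1); eliminate a3.
Among the remaining strategies, none is strictly dominated by another pure strategy of the same player, so the elimination stops.
Surviving strategies — Firm A: {C, D, E}; Firm B: {a1, a2, a4}.

a1, a2, a4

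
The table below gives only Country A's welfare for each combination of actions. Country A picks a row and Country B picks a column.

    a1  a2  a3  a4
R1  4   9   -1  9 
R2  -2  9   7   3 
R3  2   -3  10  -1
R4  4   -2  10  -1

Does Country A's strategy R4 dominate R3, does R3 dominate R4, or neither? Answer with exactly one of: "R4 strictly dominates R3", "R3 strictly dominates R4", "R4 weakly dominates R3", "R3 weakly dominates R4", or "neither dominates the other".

R4's payoffs vs R3's, by Country B's action — a1: 4>2, a2: -2>-3, a3: 10=10, a4: -1=-1.
R4 is at least as good everywhere and strictly better somewhere (tied only at a3, a4), so R4 weakly but not strictly dominates R3.

R4 weakly dominates R3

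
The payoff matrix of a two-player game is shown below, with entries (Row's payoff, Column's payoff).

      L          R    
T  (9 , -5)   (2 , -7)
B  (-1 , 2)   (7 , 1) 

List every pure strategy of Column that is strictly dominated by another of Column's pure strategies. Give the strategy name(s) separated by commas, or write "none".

Nothing dominates L: R at T (-5>-7).
R: dominated, since L does at least as well everywhere (T: -5>-7, B: 2>1).

R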